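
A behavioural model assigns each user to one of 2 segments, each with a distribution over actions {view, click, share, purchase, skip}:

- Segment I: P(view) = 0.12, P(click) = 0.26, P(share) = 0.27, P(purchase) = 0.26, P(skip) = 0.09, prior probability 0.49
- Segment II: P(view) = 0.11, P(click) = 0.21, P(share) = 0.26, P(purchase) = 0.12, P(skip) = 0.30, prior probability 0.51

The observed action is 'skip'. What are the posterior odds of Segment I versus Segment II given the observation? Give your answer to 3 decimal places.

Posterior odds = (w_i f_i(x)) / (w_j f_j(x)); the normalising sum cancels.
Categorical probabilities:
  L_I = P(skip | comp) = 0.09
  L_II = P(skip | comp) = 0.30
Posterior odds = (w_I·L_I) / (w_II·L_II) = (0.49·0.09) / (0.51·0.3) = 0.0441 / 0.153 ≈ 0.288

0.288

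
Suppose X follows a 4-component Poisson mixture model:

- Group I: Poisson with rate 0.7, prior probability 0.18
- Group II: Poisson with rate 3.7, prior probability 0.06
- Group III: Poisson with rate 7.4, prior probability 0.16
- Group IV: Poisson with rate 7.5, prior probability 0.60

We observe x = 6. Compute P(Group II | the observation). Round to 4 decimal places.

Posterior ∝ prior × likelihood, so P(k | x) ∝ w_k f_k(x); normalise over all components.
Component likelihoods at x = 6:
  f_I = 8.11427e-05
  f_II = 0.0881025
  f_III = 0.139405
  f_IV = 0.136718
Prior × likelihood for each component:
  w_I·f_I = 0.18 × 8.11427e-05 = 1.46057e-05
  w_II·f_II = 0.06 × 0.0881025 = 0.00528615
  w_III·f_III = 0.16 × 0.139405 = 0.0223048
  w_IV·f_IV = 0.60 × 0.136718 = 0.0820309
Normaliser: 1.46057e-05 + 0.00528615 + 0.0223048 + 0.0820309 = 0.109637
P(Group II | x) = 0.00528615 / 0.109637 ≈ 0.0482

0.0482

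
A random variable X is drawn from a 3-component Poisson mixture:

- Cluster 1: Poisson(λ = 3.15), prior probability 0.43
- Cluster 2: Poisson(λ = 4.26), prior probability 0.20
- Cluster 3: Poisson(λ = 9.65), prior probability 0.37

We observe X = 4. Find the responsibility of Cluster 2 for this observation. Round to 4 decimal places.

0.3152

Posterior ∝ prior × likelihood, so P(k | x) ∝ P(Z=k) f_k(x); normalise over all components.
Evaluate each component's likelihood at the observed value:
  L_1 = e^(−3.15)·3.15^4/4! = 0.175794
  L_2 = e^(−4.26)·4.26^4/4! = 0.193791
  L_3 = e^(−9.65)·9.65^4/4! = 0.0232786
Unnormalised posteriors:
  P(Z=1)·L_1 = 0.43 × 0.175794 = 0.0755913
  P(Z=2)·L_2 = 0.20 × 0.193791 = 0.0387581
  P(Z=3)·L_3 = 0.37 × 0.0232786 = 0.00861307
Evidence: 0.0755913 + 0.0387581 + 0.00861307 = 0.122962
P(Cluster 2 | 4) = 0.0387581 / 0.122962 ≈ 0.3152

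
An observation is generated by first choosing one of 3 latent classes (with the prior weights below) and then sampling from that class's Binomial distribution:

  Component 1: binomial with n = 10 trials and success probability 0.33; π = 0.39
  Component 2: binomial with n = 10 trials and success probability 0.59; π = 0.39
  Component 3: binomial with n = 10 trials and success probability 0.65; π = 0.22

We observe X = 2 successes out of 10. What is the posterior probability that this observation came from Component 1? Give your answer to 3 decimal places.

P(component k | x) = P(Z=k)·f_k(x) / marginal(x), where marginal(x) = Σ_j P(Z=j)·f_j(x).
Component likelihoods at x = 2 successes out of 10:
  p_1 = C(10,2)·0.33^2·0.67^8 = 45·0.1089·0.0406068 = 0.198993
  p_2 = C(10,2)·0.59^2·0.41^8 = 45·0.3481·0.000798493 = 0.012508
  p_3 = C(10,2)·0.65^2·0.35^8 = 45·0.4225·0.000225188 = 0.00428138
Unnormalised posteriors:
  P(Z=1)·p_1 = 0.39 × 0.198993 = 0.0776075
  P(Z=2)·p_2 = 0.39 × 0.012508 = 0.00487811
  P(Z=3)·p_3 = 0.22 × 0.00428138 = 0.000941903
Normaliser: 0.0776075 + 0.00487811 + 0.000941903 = 0.0834275
Responsibility of Component 1: 0.0776075 / 0.0834275 ≈ 0.930

0.930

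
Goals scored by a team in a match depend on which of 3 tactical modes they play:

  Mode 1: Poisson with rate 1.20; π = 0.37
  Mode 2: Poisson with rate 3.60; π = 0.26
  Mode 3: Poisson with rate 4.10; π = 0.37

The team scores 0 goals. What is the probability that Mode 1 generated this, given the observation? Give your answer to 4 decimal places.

0.8938

The responsibility of component k is π_k f_k(x) divided by Σ_j π_j f_j(x).
Evaluate each component's likelihood at the observed value:
  L_1 = e^(−1.20)·1.20^0/0! = 0.301194
  L_2 = e^(−3.60)·3.60^0/0! = 0.0273237
  L_3 = e^(−4.10)·4.10^0/0! = 0.0165727
Unnormalised posteriors:
  π_1·L_1 = 0.37 × 0.301194 = 0.111442
  π_2·L_2 = 0.26 × 0.0273237 = 0.00710417
  π_3·L_3 = 0.37 × 0.0165727 = 0.00613189
Marginal: 0.111442 + 0.00710417 + 0.00613189 = 0.124678
Responsibility of Mode 1: 0.111442 / 0.124678 ≈ 0.8938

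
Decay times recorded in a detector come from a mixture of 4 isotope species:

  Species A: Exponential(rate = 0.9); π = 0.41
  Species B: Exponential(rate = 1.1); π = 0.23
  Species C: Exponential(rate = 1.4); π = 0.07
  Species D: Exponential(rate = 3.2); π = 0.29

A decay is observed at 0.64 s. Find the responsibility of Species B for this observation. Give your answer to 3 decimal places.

0.254

Apply Bayes' rule: the posterior for each component is proportional to its prior times its likelihood at x.
Evaluate each component's likelihood at the observed value:
  f_A = 0.9·e^(−0.9·0.64) = 0.9·e^(−0.5760) = 0.505928
  f_B = 1.1·e^(−1.1·0.64) = 1.1·e^(−0.7040) = 0.544063
  f_C = 1.4·e^(−1.4·0.64) = 1.4·e^(−0.8960) = 0.571479
  f_D = 3.2·e^(−3.2·0.64) = 3.2·e^(−2.0480) = 0.412776
Weight by the priors:
  π_A·f_A = 0.41 × 0.505928 = 0.207431
  π_B·f_B = 0.23 × 0.544063 = 0.125135
  π_C·f_C = 0.07 × 0.571479 = 0.0400035
  π_D·f_D = 0.29 × 0.412776 = 0.119705
Denominator: 0.207431 + 0.125135 + 0.0400035 + 0.119705 = 0.492274
P(Species B | the observation) = 0.125135 / 0.492274 ≈ 0.254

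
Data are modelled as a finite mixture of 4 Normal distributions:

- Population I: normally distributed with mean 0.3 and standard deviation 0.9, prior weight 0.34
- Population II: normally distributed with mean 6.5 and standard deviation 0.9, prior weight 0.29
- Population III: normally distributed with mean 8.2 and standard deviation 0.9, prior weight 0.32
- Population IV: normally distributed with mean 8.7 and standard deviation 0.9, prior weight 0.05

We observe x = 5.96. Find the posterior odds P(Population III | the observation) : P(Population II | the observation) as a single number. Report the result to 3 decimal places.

0.060

Since P(k|x) ∝ π_k f_k(x), the posterior odds are π_i f_i(x) / (π_j f_j(x)).
Evaluate each component's likelihood at the observed value:
  f_I = 1.14411e-09
  f_II = 0.37025
  f_III = 0.0200232
  f_IV = 0.00430534
Posterior odds = (π_III·f_III) / (π_II·f_II) = (0.32·0.0200232) / (0.29·0.37025) = 0.00640743 / 0.107372 ≈ 0.060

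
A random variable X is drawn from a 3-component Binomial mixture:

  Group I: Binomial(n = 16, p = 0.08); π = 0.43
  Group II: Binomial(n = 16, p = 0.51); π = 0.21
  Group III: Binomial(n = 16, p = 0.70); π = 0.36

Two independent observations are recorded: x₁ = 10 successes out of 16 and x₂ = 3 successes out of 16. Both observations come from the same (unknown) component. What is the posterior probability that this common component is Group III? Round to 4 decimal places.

The responsibility of component k is P(Z=k) f_k(x) divided by Σ_j P(Z=j) f_j(x).
Since both observations come from the same component, the likelihood for component k is f_k(x₁)·f_k(x₂).
  L_I = [C(16,10)·0.08^10·0.92^6 = 8008·1.07374e-11·0.606355 = 5.21376e-08] × [0.0969839] = 5.05651e-09
  L_II = [C(16,10)·0.51^10·0.49^6 = 8008·0.00119042·0.0138413 = 0.131948] × [0.00697345] = 0.000920132
  L_III = [C(16,10)·0.70^10·0.30^6 = 8008·0.0282475·0.000729 = 0.164904] × [3.06238e-05] = 5.04999e-06
Unnormalised posteriors:
  P(Z=I)·L_I = 0.43 × 5.05651e-09 = 2.1743e-09
  P(Z=II)·L_II = 0.21 × 0.000920132 = 0.000193228
  P(Z=III)·L_III = 0.36 × 5.04999e-06 = 1.818e-06
Sum: 2.1743e-09 + 0.000193228 + 1.818e-06 = 0.000195048
So the posterior for Group III is 1.818e-06 / 0.000195048 ≈ 0.0093.

0.0093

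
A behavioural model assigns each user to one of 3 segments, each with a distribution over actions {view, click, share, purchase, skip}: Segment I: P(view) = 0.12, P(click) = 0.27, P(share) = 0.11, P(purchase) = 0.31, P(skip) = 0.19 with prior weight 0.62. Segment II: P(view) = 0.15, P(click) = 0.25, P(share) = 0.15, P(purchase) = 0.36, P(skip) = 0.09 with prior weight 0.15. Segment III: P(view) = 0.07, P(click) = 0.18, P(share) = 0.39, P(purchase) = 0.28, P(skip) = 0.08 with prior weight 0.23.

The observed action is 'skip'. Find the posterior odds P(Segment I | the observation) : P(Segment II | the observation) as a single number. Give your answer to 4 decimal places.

Since P(k|x) ∝ π_k f_k(x), the posterior odds are π_i f_i(x) / (π_j f_j(x)).
Evaluate each component's likelihood at the observed value:
  L_I = P(skip | comp) = 0.19
  L_II = P(skip | comp) = 0.09
  L_III = P(skip | comp) = 0.08
Odds = (0.62/0.15) × (0.19/0.09) = 4.13333 × 2.11111 ≈ 8.7259

8.7259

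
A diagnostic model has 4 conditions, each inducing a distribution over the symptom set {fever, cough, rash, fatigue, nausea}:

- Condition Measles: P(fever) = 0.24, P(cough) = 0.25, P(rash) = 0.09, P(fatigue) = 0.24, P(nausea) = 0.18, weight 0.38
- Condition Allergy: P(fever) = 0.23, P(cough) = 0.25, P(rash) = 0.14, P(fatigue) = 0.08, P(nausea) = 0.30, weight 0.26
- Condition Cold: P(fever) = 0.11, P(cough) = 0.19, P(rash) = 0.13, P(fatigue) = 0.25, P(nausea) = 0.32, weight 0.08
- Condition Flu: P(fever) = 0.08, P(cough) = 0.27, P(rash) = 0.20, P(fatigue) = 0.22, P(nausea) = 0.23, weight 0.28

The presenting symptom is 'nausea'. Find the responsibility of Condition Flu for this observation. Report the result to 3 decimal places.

P(component k | x) = π_k·f_k(x) / marginal(x), where marginal(x) = Σ_j π_j·f_j(x).
Evaluate each component's likelihood at the observed value:
  f_Measles = 0.18
  f_Allergy = 0.3
  f_Cold = 0.32
  f_Flu = 0.23
Multiply by the mixture weights:
  π_Measles·f_Measles = 0.38 × 0.18 = 0.0684
  π_Allergy·f_Allergy = 0.26 × 0.3 = 0.078
  π_Cold·f_Cold = 0.08 × 0.32 = 0.0256
  π_Flu·f_Flu = 0.28 × 0.23 = 0.0644
Denominator: 0.0684 + 0.078 + 0.0256 + 0.0644 = 0.2364
P(Condition Flu | 'nausea') = 0.0644 / 0.2364 ≈ 0.272

0.272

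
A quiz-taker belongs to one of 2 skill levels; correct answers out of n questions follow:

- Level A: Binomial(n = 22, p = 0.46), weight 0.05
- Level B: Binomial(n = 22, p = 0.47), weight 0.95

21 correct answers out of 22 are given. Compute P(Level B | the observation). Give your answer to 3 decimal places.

By Bayes' theorem, P(k | x) = π_k f_k(x) / Σ_j π_j f_j(x).
Evaluate each component's likelihood at the observed value:
  p_A = C(22,21)·0.46^21·0.54^1 = 22·8.27779e-08·0.54 = 9.83402e-07
  p_B = C(22,21)·0.47^21·0.53^1 = 22·1.30033e-07·0.53 = 1.51619e-06
Weight by the priors:
  π_A·p_A = 0.05 × 9.83402e-07 = 4.91701e-08
  π_B·p_B = 0.95 × 1.51619e-06 = 1.44038e-06
Evidence: 4.91701e-08 + 1.44038e-06 = 1.48955e-06
P(Level B | data) ≈ 0.967

0.967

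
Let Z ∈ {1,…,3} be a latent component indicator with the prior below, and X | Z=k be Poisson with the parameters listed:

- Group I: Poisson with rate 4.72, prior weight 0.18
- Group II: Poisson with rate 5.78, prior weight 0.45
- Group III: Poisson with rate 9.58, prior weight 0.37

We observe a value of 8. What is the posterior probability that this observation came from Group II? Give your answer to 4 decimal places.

Posterior ∝ prior × likelihood, so P(k | x) ∝ P(Z=k) f_k(x); normalise over all components.
Poisson probabilities:
  p_I = e^(−4.72)·4.72^8/8! = 0.0544685
  p_II = e^(−5.78)·5.78^8/8! = 0.0954289
  p_III = e^(−9.58)·9.58^8/8! = 0.12158
Multiply by the mixture weights:
  P(Z=I)·p_I = 0.18 × 0.0544685 = 0.00980433
  P(Z=II)·p_II = 0.45 × 0.0954289 = 0.042943
  P(Z=III)·p_III = 0.37 × 0.12158 = 0.0449846
Normaliser: 0.00980433 + 0.042943 + 0.0449846 = 0.097732
P(Group II | 8) = 0.042943 / 0.097732 ≈ 0.4394

0.4394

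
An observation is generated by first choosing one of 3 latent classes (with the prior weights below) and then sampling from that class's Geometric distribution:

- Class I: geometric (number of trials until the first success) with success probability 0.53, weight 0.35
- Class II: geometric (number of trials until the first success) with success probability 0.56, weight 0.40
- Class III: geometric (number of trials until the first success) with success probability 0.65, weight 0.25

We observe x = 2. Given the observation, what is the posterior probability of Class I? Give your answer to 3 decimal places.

0.359

By Bayes' theorem, P(k | x) = P(Z=k) f_k(x) / Σ_j P(Z=j) f_j(x).
Evaluate each component's likelihood at the observed value:
  p_I = 0.53·(1−0.53)^1 = 0.53·0.47 = 0.2491
  p_II = 0.56·(1−0.56)^1 = 0.56·0.44 = 0.2464
  p_III = 0.65·(1−0.65)^1 = 0.65·0.35 = 0.2275
Weight by the priors:
  P(Z=I)·p_I = 0.35 × 0.2491 = 0.087185
  P(Z=II)·p_II = 0.40 × 0.2464 = 0.09856
  P(Z=III)·p_III = 0.25 × 0.2275 = 0.056875
Sum: 0.087185 + 0.09856 + 0.056875 = 0.24262
P(Class I | data) ≈ 0.359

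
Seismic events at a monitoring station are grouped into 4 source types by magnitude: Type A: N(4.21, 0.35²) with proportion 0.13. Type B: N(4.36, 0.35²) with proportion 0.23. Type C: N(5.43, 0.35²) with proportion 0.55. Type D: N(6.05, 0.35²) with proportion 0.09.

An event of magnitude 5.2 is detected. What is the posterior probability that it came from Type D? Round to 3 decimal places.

0.010

P(component k | x) = π_k·f_k(x) / marginal(x), where marginal(x) = Σ_j π_j·f_j(x).
Evaluate each component's likelihood at the observed value:
  p_A = 0.0208683
  p_B = 0.0639844
  p_C = 0.91848
  p_D = 0.0597195
Multiply by the mixture weights:
  π_A·p_A = 0.13 × 0.0208683 = 0.00271288
  π_B·p_B = 0.23 × 0.0639844 = 0.0147164
  π_C·p_C = 0.55 × 0.91848 = 0.505164
  π_D·p_D = 0.09 × 0.0597195 = 0.00537476
Marginal: 0.00271288 + 0.0147164 + 0.505164 + 0.00537476 = 0.527968
P(Type D | the observation) ≈ 0.010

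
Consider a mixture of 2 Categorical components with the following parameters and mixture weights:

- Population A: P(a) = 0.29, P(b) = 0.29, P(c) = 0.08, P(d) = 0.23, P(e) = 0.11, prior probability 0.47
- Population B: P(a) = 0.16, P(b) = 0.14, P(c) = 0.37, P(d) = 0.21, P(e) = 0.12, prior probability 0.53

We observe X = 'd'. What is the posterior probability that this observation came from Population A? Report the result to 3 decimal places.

0.493

Apply Bayes' rule: the posterior for each component is proportional to its prior times its likelihood at x.
Component likelihoods at x = 'd':
  f_A = 0.23
  f_B = 0.21
Prior × likelihood for each component:
  π_A·f_A = 0.47 × 0.23 = 0.1081
  π_B·f_B = 0.53 × 0.21 = 0.1113
Denominator: 0.1081 + 0.1113 = 0.2194
P(Population A | data) ≈ 0.493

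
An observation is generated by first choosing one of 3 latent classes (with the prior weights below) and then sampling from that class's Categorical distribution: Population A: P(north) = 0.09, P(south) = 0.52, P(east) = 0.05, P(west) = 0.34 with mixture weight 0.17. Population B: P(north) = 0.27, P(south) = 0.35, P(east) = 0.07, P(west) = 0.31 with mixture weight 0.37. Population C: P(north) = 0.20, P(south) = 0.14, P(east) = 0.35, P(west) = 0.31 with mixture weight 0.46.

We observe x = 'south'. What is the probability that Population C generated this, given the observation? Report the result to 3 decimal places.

0.228

Posterior ∝ prior × likelihood, so P(k | x) ∝ π_k f_k(x); normalise over all components.
Evaluate each component's likelihood at the observed value:
  f_A = P(south | comp) = 0.52
  f_B = P(south | comp) = 0.35
  f_C = P(south | comp) = 0.14
Multiply by the mixture weights:
  π_A·f_A = 0.17 × 0.52 = 0.0884
  π_B·f_B = 0.37 × 0.35 = 0.1295
  π_C·f_C = 0.46 × 0.14 = 0.0644
Marginal: 0.0884 + 0.1295 + 0.0644 = 0.2823
Responsibility of Population C: 0.0644 / 0.2823 ≈ 0.228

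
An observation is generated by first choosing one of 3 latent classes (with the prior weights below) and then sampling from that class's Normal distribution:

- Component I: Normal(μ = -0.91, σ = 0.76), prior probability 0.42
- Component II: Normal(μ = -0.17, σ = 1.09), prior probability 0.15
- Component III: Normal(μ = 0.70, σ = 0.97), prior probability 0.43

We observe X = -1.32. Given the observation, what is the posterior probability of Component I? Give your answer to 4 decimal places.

P(component k | x) = w_k·f_k(x) / marginal(x), where marginal(x) = Σ_j w_j·f_j(x).
Normal densities:
  f_I = (1/(0.76·√(2π)))·exp(−(-1.32−-0.91)²/(2·0.76²)) = 0.524924·exp(-0.14552) = 0.453837
  f_II = (1/(1.09·√(2π)))·exp(−(-1.32−-0.17)²/(2·1.09²)) = 0.366002·exp(-0.55656) = 0.209784
  f_III = (1/(0.97·√(2π)))·exp(−(-1.32−0.70)²/(2·0.97²)) = 0.411281·exp(-2.16835) = 0.0470366
Multiply by the mixture weights:
  w_I·f_I = 0.42 × 0.453837 = 0.190611
  w_II·f_II = 0.15 × 0.209784 = 0.0314676
  w_III·f_III = 0.43 × 0.0470366 = 0.0202257
Marginal: 0.190611 + 0.0314676 + 0.0202257 = 0.242305
P(Component I | the observation) = 0.190611 / 0.242305 ≈ 0.7867

0.7867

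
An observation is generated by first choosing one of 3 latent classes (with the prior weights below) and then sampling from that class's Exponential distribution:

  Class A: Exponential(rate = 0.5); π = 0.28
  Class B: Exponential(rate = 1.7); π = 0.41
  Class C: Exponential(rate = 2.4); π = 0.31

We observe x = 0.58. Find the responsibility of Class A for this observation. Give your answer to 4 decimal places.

0.1906

The responsibility of component k is π_k f_k(x) divided by Σ_j π_j f_j(x).
Exponential densities:
  p_A = 0.5·e^(−0.5·0.58) = 0.5·e^(−0.2900) = 0.374132
  p_B = 1.7·e^(−1.7·0.58) = 1.7·e^(−0.9860) = 0.634212
  p_C = 2.4·e^(−2.4·0.58) = 2.4·e^(−1.3920) = 0.596586
Weight by the priors:
  π_A·p_A = 0.28 × 0.374132 = 0.104757
  π_B·p_B = 0.41 × 0.634212 = 0.260027
  π_C·p_C = 0.31 × 0.596586 = 0.184942
Normaliser: 0.104757 + 0.260027 + 0.184942 = 0.549726
Responsibility of Class A: 0.104757 / 0.549726 ≈ 0.1906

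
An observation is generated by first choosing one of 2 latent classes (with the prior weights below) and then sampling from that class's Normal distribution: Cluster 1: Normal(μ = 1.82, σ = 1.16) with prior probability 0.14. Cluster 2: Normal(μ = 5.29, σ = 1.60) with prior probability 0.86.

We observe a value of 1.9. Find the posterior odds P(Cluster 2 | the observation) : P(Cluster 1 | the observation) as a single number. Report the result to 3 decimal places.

Since P(k|x) ∝ π_k f_k(x), the posterior odds are π_i f_i(x) / (π_j f_j(x)).
Component likelihoods at x = 1.9:
  p_1 = (1/(1.16·√(2π)))·exp(−(1.9−1.82)²/(2·1.16²)) = 0.343916·exp(-0.00238) = 0.343099
  p_2 = (1/(1.60·√(2π)))·exp(−(1.9−5.29)²/(2·1.60²)) = 0.249339·exp(-2.24455) = 0.0264237
Odds = (0.86/0.14) × (0.0264237/0.343099) = 6.14286 × 0.0770149 ≈ 0.473

0.473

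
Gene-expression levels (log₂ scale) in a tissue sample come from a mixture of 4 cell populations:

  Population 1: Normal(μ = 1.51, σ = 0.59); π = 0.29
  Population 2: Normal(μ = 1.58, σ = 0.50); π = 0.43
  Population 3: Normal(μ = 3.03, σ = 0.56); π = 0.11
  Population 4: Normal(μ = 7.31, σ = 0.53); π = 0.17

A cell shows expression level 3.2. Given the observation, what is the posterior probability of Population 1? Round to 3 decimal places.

0.041

P(component k | x) = w_k·f_k(x) / marginal(x), where marginal(x) = Σ_j w_j·f_j(x).
Normal densities:
  p_1 = (1/(0.59·√(2π)))·exp(−(3.2−1.51)²/(2·0.59²)) = 0.676173·exp(-4.10241) = 0.011179
  p_2 = (1/(0.50·√(2π)))·exp(−(3.2−1.58)²/(2·0.50²)) = 0.797885·exp(-5.24880) = 0.00419194
  p_3 = (1/(0.56·√(2π)))·exp(−(3.2−3.03)²/(2·0.56²)) = 0.712397·exp(-0.04608) = 0.680316
  p_4 = (1/(0.53·√(2π)))·exp(−(3.2−7.31)²/(2·0.53²)) = 0.752721·exp(-30.06782) = 6.58183e-14
Multiply by the mixture weights:
  w_1·p_1 = 0.29 × 0.011179 = 0.00324191
  w_2·p_2 = 0.43 × 0.00419194 = 0.00180253
  w_3·p_3 = 0.11 × 0.680316 = 0.0748348
  w_4·p_4 = 0.17 × 6.58183e-14 = 1.11891e-14
Normaliser: 0.00324191 + 0.00180253 + 0.0748348 + 1.11891e-14 = 0.0798792
Responsibility of Population 1: 0.00324191 / 0.0798792 ≈ 0.041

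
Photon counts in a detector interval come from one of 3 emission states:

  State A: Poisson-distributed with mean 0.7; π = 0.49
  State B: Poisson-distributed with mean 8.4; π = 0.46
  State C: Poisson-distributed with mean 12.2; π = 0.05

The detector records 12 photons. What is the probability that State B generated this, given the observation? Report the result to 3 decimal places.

0.824

Posterior ∝ prior × likelihood, so P(k | x) ∝ w_k f_k(x); normalise over all components.
Poisson probabilities:
  L_A = e^(−0.7)·0.7^12/12! = 1.43494e-11
  L_B = e^(−8.4)·8.4^12/12! = 0.057935
  L_C = e^(−12.2)·12.2^12/12! = 0.11418
Prior × likelihood for each component:
  w_A·L_A = 0.49 × 1.43494e-11 = 7.0312e-12
  w_B·L_B = 0.46 × 0.057935 = 0.0266501
  w_C·L_C = 0.05 × 0.11418 = 0.00570898
Sum: 7.0312e-12 + 0.0266501 + 0.00570898 = 0.0323591
Responsibility of State B: 0.0266501 / 0.0323591 ≈ 0.824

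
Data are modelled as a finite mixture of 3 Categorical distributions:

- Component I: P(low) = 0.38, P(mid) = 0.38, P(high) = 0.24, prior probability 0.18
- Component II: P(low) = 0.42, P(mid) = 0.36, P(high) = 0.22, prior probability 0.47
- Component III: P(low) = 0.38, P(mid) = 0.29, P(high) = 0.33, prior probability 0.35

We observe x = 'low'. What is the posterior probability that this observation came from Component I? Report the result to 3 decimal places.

0.172

By Bayes' theorem, P(k | x) = π_k f_k(x) / Σ_j π_j f_j(x).
Evaluate each component's likelihood at the observed value:
  L_I = 0.38
  L_II = 0.42
  L_III = 0.38
Unnormalised posteriors:
  π_I·L_I = 0.18 × 0.38 = 0.0684
  π_II·L_II = 0.47 × 0.42 = 0.1974
  π_III·L_III = 0.35 × 0.38 = 0.133
Marginal: 0.0684 + 0.1974 + 0.133 = 0.3988
Responsibility of Component I: 0.0684 / 0.3988 ≈ 0.172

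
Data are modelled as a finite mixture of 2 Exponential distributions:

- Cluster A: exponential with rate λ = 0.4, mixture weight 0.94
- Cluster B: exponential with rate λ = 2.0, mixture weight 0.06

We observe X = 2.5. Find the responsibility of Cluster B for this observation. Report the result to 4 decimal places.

P(component k | x) = π_k·f_k(x) / marginal(x), where marginal(x) = Σ_j π_j·f_j(x).
Evaluate each component's likelihood at the observed value:
  p_A = 0.147152
  p_B = 0.0134759
Multiply by the mixture weights:
  π_A·p_A = 0.94 × 0.147152 = 0.138323
  π_B·p_B = 0.06 × 0.0134759 = 0.000808554
Denominator: 0.138323 + 0.000808554 = 0.139131
So the posterior for Cluster B is 0.000808554 / 0.139131 ≈ 0.0058.

0.0058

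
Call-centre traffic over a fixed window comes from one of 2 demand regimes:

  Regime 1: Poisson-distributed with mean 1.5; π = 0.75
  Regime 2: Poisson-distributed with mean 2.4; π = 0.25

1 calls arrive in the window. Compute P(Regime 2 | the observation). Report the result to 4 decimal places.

0.1782

P(component k | x) = P(Z=k)·f_k(x) / marginal(x), where marginal(x) = Σ_j P(Z=j)·f_j(x).
Component likelihoods at x = 1 calls:
  f_1 = e^(−1.5)·1.5^1/1! = 0.334695
  f_2 = e^(−2.4)·2.4^1/1! = 0.217723
Prior × likelihood for each component:
  P(Z=1)·f_1 = 0.75 × 0.334695 = 0.251021
  P(Z=2)·f_2 = 0.25 × 0.217723 = 0.0544308
Denominator: 0.251021 + 0.0544308 = 0.305452
P(Regime 2 | data) ≈ 0.1782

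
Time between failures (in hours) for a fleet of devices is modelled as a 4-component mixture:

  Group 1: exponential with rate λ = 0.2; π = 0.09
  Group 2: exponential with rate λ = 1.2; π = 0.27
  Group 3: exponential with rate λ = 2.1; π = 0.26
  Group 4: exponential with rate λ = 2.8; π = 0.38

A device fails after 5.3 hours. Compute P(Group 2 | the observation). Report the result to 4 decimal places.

The responsibility of component k is π_k f_k(x) divided by Σ_j π_j f_j(x).
Exponential densities:
  f_1 = 0.0692912
  f_2 = 0.00207524
  f_3 = 3.07979e-05
  f_4 = 1.00514e-06
Multiply by the mixture weights:
  π_1·f_1 = 0.09 × 0.0692912 = 0.0062362
  π_2·f_2 = 0.27 × 0.00207524 = 0.000560315
  π_3·f_3 = 0.26 × 3.07979e-05 = 8.00747e-06
  π_4·f_4 = 0.38 × 1.00514e-06 = 3.81954e-07
Sum: 0.0062362 + 0.000560315 + 8.00747e-06 + 3.81954e-07 = 0.00680491
Responsibility of Group 2: 0.000560315 / 0.00680491 ≈ 0.0823

0.0823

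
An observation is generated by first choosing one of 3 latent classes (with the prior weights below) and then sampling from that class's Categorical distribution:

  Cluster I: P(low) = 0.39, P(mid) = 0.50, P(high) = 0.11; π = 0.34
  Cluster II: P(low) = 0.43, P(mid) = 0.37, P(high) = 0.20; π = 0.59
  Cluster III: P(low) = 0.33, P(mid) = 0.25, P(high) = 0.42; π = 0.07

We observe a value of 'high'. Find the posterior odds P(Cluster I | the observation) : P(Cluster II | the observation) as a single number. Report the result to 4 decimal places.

0.3169

Only the two components matter; the odds are (π_i f_i(x)) / (π_j f_j(x)).
Component likelihoods at x = 'high':
  f_I = P(high | comp) = 0.11
  f_II = P(high | comp) = 0.20
  f_III = P(high | comp) = 0.42
Odds = (0.34/0.59) × (0.11/0.2) = 0.576271 × 0.55 ≈ 0.3169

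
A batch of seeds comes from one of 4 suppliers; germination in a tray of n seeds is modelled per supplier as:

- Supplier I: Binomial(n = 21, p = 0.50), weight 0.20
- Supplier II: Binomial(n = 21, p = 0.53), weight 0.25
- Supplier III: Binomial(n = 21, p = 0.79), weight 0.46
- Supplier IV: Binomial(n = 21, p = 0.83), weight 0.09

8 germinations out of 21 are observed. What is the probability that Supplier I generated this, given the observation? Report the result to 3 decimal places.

0.528

By Bayes' theorem, P(k | x) = π_k f_k(x) / Σ_j π_j f_j(x).
Evaluate each component's likelihood at the observed value:
  L_I = 0.0970316
  L_II = 0.0691866
  L_III = 4.76882e-05
  L_IV = 4.53946e-06
Weight by the priors:
  π_I·L_I = 0.20 × 0.0970316 = 0.0194063
  π_II·L_II = 0.25 × 0.0691866 = 0.0172967
  π_III·L_III = 0.46 × 4.76882e-05 = 2.19366e-05
  π_IV·L_IV = 0.09 × 4.53946e-06 = 4.08551e-07
Normaliser: 0.0194063 + 0.0172967 + 2.19366e-05 + 4.08551e-07 = 0.0367253
P(Supplier I | 8 germinations out of 21) = 0.0194063 / 0.0367253 ≈ 0.528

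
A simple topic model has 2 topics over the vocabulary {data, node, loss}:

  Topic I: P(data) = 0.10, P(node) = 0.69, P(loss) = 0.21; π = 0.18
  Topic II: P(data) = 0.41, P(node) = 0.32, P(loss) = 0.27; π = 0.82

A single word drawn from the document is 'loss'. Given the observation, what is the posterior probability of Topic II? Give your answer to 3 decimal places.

The responsibility of component k is π_k f_k(x) divided by Σ_j π_j f_j(x).
Categorical probabilities:
  f_I = 0.21
  f_II = 0.27
Unnormalised posteriors:
  π_I·f_I = 0.18 × 0.21 = 0.0378
  π_II·f_II = 0.82 × 0.27 = 0.2214
Denominator: 0.0378 + 0.2214 = 0.2592
P(Topic II | x) = 0.2214 / 0.2592 ≈ 0.854

0.854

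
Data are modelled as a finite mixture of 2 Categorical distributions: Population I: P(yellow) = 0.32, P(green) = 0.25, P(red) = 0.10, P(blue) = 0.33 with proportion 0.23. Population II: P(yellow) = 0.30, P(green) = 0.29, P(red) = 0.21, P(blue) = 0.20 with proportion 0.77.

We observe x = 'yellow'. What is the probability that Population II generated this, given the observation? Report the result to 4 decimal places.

Posterior ∝ prior × likelihood, so P(k | x) ∝ w_k f_k(x); normalise over all components.
Component likelihoods at x = 'yellow':
  p_I = P(yellow | comp) = 0.32
  p_II = P(yellow | comp) = 0.30
Unnormalised posteriors:
  w_I·p_I = 0.23 × 0.32 = 0.0736
  w_II·p_II = 0.77 × 0.3 = 0.231
Evidence: 0.0736 + 0.231 = 0.3046
So the posterior for Population II is 0.231 / 0.3046 ≈ 0.7584.

0.7584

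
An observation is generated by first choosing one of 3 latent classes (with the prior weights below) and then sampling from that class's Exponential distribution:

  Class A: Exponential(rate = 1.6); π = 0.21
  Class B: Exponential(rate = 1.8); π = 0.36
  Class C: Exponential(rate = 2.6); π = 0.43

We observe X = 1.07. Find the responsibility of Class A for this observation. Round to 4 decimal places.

Posterior ∝ prior × likelihood, so P(k | x) ∝ π_k f_k(x); normalise over all components.
Evaluate each component's likelihood at the observed value:
  f_A = 0.288807
  f_B = 0.262314
  f_C = 0.160978
Multiply by the mixture weights:
  π_A·f_A = 0.21 × 0.288807 = 0.0606495
  π_B·f_B = 0.36 × 0.262314 = 0.094433
  π_C·f_C = 0.43 × 0.160978 = 0.0692205
Sum: 0.0606495 + 0.094433 + 0.0692205 = 0.224303
P(Class A | x) ≈ 0.2704

0.2704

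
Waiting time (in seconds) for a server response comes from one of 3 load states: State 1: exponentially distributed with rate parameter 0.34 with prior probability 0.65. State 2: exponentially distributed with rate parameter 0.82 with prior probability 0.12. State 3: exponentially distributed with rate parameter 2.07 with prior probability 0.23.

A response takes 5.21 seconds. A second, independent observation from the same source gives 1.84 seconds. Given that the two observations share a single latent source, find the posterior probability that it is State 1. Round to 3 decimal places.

Posterior ∝ prior × likelihood, so P(k | x) ∝ π_k f_k(x); normalise over all components.
Since both observations come from the same component, the likelihood for component k is f_k(x₁)·f_k(x₂).
  f_1 = [0.34·e^(−0.34·5.21) = 0.34·e^(−1.7714) = 0.0578322] × [0.18188] = 0.0105185
  f_2 = [0.82·e^(−0.82·5.21) = 0.82·e^(−4.2722) = 0.0114399] × [0.181364] = 0.00207478
  f_3 = [2.07·e^(−2.07·5.21) = 2.07·e^(−10.7847) = 4.2878e-05] × [0.0459018] = 1.96818e-06
Multiply by the mixture weights:
  π_1·f_1 = 0.65 × 0.0105185 = 0.00683703
  π_2·f_2 = 0.12 × 0.00207478 = 0.000248973
  π_3·f_3 = 0.23 × 1.96818e-06 = 4.52681e-07
Evidence: 0.00683703 + 0.000248973 + 4.52681e-07 = 0.00708645
So the posterior for State 1 is 0.00683703 / 0.00708645 ≈ 0.965.

0.965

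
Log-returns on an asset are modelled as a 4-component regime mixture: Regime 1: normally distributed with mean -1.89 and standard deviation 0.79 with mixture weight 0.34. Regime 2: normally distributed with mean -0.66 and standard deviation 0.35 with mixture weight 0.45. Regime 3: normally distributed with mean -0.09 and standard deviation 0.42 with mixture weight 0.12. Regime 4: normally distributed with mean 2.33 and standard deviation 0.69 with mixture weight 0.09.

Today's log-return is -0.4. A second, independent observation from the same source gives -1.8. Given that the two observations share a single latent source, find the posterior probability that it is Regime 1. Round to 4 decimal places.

0.8673

Apply Bayes' rule: the posterior for each component is proportional to its prior times its likelihood at x.
Since both observations come from the same component, the likelihood for component k is f_k(x₁)·f_k(x₂).
  L_1 = [0.0852764] × [0.501724] = 0.0427852
  L_2 = [0.864992] × [0.00566411] = 0.00489941
  L_3 = [0.723373] × [0.000238843] = 0.000172773
  L_4 = [0.000230581] × [9.6046e-09] = 2.21464e-12
Unnormalised posteriors:
  w_1·L_1 = 0.34 × 0.0427852 = 0.014547
  w_2·L_2 = 0.45 × 0.00489941 = 0.00220473
  w_3·L_3 = 0.12 × 0.000172773 = 2.07327e-05
  w_4·L_4 = 0.09 × 2.21464e-12 = 1.99318e-13
Denominator: 0.014547 + 0.00220473 + 2.07327e-05 + 1.99318e-13 = 0.0167724
Responsibility of Regime 1: 0.014547 / 0.0167724 ≈ 0.8673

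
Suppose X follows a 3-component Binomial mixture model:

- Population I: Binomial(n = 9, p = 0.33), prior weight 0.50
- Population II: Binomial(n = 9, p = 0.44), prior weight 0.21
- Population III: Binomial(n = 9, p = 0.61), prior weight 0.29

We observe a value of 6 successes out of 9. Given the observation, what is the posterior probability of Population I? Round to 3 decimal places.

0.144

By Bayes' theorem, P(k | x) = w_k f_k(x) / Σ_j w_j f_j(x).
Component likelihoods at x = 6 successes out of 9:
  L_I = 0.0326278
  L_II = 0.107043
  L_III = 0.256716
Multiply by the mixture weights:
  w_I·L_I = 0.50 × 0.0326278 = 0.0163139
  w_II·L_II = 0.21 × 0.107043 = 0.0224791
  w_III·L_III = 0.29 × 0.256716 = 0.0744475
Evidence: 0.0163139 + 0.0224791 + 0.0744475 = 0.11324
P(Population I | 6 successes out of 9) ≈ 0.144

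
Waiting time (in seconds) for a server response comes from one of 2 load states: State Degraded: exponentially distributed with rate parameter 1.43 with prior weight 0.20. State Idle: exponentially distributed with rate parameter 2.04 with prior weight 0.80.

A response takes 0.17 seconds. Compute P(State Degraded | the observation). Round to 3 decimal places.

0.163

The responsibility of component k is P(Z=k) f_k(x) divided by Σ_j P(Z=j) f_j(x).
Component likelihoods at x = 0.17 seconds:
  p_Degraded = 1.43·e^(−1.43·0.17) = 1.43·e^(−0.2431) = 1.1214
  p_Idle = 2.04·e^(−2.04·0.17) = 2.04·e^(−0.3468) = 1.44217
Multiply by the mixture weights:
  P(Z=Degraded)·p_Degraded = 0.20 × 1.1214 = 0.224279
  P(Z=Idle)·p_Idle = 0.80 × 1.44217 = 1.15374
Denominator: 0.224279 + 1.15374 = 1.37802
P(State Degraded | 0.17 seconds) ≈ 0.163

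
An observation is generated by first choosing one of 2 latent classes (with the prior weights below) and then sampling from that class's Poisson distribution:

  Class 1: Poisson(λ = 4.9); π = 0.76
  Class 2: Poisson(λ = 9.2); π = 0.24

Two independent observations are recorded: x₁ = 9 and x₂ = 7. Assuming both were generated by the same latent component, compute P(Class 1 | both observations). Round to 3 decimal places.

The responsibility of component k is π_k f_k(x) divided by Σ_j π_j f_j(x).
Since both observations come from the same component, the likelihood for component k is f_k(x₁)·f_k(x₂).
  p_1 = [e^(−4.9)·4.9^9/9! = 0.0334163] × [0.100207] = 0.00334856
  p_2 = [e^(−9.2)·9.2^9/9! = 0.131467] × [0.111834] = 0.0147026
Prior × likelihood for each component:
  π_1·p_1 = 0.76 × 0.00334856 = 0.0025449
  π_2·p_2 = 0.24 × 0.0147026 = 0.00352862
Sum: 0.0025449 + 0.00352862 = 0.00607352
Responsibility of Class 1: 0.0025449 / 0.00607352 ≈ 0.419

0.419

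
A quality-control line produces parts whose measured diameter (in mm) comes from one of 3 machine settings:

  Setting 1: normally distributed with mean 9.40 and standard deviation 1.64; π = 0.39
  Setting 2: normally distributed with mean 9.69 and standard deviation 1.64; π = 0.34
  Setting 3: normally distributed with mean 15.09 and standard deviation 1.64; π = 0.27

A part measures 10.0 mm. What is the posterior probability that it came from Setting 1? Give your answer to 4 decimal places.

0.5204

Apply Bayes' rule: the posterior for each component is proportional to its prior times its likelihood at x.
Component likelihoods at x = 10.0 mm:
  f_1 = (1/(1.64·√(2π)))·exp(−(10.0−9.40)²/(2·1.64²)) = 0.243257·exp(-0.06692) = 0.22751
  f_2 = (1/(1.64·√(2π)))·exp(−(10.0−9.69)²/(2·1.64²)) = 0.243257·exp(-0.01787) = 0.23895
  f_3 = (1/(1.64·√(2π)))·exp(−(10.0−15.09)²/(2·1.64²)) = 0.243257·exp(-4.81635) = 0.00196949
Multiply by the mixture weights:
  π_1·f_1 = 0.39 × 0.22751 = 0.0887291
  π_2·f_2 = 0.34 × 0.23895 = 0.0812431
  π_3·f_3 = 0.27 × 0.00196949 = 0.000531761
Denominator: 0.0887291 + 0.0812431 + 0.000531761 = 0.170504
P(Setting 1 | x) ≈ 0.5204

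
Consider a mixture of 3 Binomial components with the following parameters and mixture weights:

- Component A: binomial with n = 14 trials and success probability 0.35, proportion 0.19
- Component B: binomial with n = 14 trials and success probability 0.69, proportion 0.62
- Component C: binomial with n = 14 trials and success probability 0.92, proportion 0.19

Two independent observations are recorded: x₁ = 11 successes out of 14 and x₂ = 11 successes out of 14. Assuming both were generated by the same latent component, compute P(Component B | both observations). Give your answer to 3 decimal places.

Posterior ∝ prior × likelihood, so P(k | x) ∝ w_k f_k(x); normalise over all components.
Since both observations come from the same component, the likelihood for component k is f_k(x₁)·f_k(x₂).
  f_A = [0.000965139] × [0.000965139] = 9.31494e-07
  f_B = [0.183032] × [0.183032] = 0.0335006
  f_C = [0.0744796] × [0.0744796] = 0.00554721
Multiply by the mixture weights:
  w_A·f_A = 0.19 × 9.31494e-07 = 1.76984e-07
  w_B·f_B = 0.62 × 0.0335006 = 0.0207704
  w_C·f_C = 0.19 × 0.00554721 = 0.00105397
Sum: 1.76984e-07 + 0.0207704 + 0.00105397 = 0.0218245
P(Component B | x₁,x₂) = 0.0207704 / 0.0218245 ≈ 0.952

0.952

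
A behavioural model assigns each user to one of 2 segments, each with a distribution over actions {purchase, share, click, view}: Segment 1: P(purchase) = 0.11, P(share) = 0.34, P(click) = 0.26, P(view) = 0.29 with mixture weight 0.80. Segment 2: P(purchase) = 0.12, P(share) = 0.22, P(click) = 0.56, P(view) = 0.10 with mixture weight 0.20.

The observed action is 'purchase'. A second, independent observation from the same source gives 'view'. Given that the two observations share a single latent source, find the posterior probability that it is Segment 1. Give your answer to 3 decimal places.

0.914

The responsibility of component k is π_k f_k(x) divided by Σ_j π_j f_j(x).
Since both observations come from the same component, the likelihood for component k is f_k(x₁)·f_k(x₂).
  L_1 = [0.11] × [0.29] = 0.0319
  L_2 = [0.12] × [0.1] = 0.012
Multiply by the mixture weights:
  π_1·L_1 = 0.80 × 0.0319 = 0.02552
  π_2·L_2 = 0.20 × 0.012 = 0.0024
Sum: 0.02552 + 0.0024 = 0.02792
Responsibility of Segment 1: 0.02552 / 0.02792 ≈ 0.914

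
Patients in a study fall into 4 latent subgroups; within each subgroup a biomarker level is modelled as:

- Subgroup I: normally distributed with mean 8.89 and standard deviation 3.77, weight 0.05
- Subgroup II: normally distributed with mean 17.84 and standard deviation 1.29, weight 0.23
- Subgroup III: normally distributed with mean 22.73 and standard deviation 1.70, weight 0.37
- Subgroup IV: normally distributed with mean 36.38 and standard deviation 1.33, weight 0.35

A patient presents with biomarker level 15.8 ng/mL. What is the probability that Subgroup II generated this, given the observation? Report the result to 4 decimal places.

P(component k | x) = π_k·f_k(x) / marginal(x), where marginal(x) = Σ_j π_j·f_j(x).
Normal densities:
  L_I = (1/(3.77·√(2π)))·exp(−(15.8−8.89)²/(2·3.77²)) = 0.105820·exp(-1.67975) = 0.0197272
  L_II = (1/(1.29·√(2π)))·exp(−(15.8−17.84)²/(2·1.29²)) = 0.309258·exp(-1.25041) = 0.0885678
  L_III = (1/(1.70·√(2π)))·exp(−(15.8−22.73)²/(2·1.70²)) = 0.234672·exp(-8.30881) = 5.78086e-05
  L_IV = (1/(1.33·√(2π)))·exp(−(15.8−36.38)²/(2·1.33²)) = 0.299957·exp(-119.71745) = 3.05091e-53
Multiply by the mixture weights:
  π_I·L_I = 0.05 × 0.0197272 = 0.000986358
  π_II·L_II = 0.23 × 0.0885678 = 0.0203706
  π_III·L_III = 0.37 × 5.78086e-05 = 2.13892e-05
  π_IV·L_IV = 0.35 × 3.05091e-53 = 1.06782e-53
Sum: 0.000986358 + 0.0203706 + 2.13892e-05 + 1.06782e-53 = 0.0213784
P(Subgroup II | 15.8 ng/mL) = 0.0203706 / 0.0213784 ≈ 0.9529

0.9529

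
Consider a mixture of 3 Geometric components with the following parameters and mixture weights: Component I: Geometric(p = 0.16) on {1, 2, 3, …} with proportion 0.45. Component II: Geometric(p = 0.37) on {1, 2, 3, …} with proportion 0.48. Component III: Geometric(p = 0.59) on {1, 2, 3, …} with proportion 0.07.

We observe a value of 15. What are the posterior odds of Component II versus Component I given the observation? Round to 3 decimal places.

0.044

Since P(k|x) ∝ π_k f_k(x), the posterior odds are π_i f_i(x) / (π_j f_j(x)).
Evaluate each component's likelihood at the observed value:
  p_I = 0.16·(1−0.16)^14 = 0.16·0.0870783 = 0.0139325
  p_II = 0.37·(1−0.37)^14 = 0.37·0.00155156 = 0.000574076
  p_III = 0.59·(1−0.59)^14 = 0.59·3.79292e-06 = 2.23782e-06
Posterior odds = (π_II·p_II) / (π_I·p_I) = (0.48·0.000574076) / (0.45·0.0139325) = 0.000275556 / 0.00626964 ≈ 0.044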